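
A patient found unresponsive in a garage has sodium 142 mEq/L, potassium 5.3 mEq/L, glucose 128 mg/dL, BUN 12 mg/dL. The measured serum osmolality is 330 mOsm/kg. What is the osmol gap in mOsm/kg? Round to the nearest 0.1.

34.6 mOsm/kg

Calculated osmolality = 2·Na + glucose/18 + BUN/2.8
= 2·142 + 128/18 + 12/2.8
= 284 + 7.11 + 4.29
= 295.4 mOsm/kg ≈ 295.4 mOsm/kg
Osmolar gap = measured − calculated = 330 − 295.4 = 34.6 mOsm/kg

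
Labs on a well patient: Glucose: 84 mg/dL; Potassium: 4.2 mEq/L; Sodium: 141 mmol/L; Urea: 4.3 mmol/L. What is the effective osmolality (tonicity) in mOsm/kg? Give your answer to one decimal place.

286.7 mOsm/kg

Effective osmolality excludes urea (freely permeant across cell membranes):
2·Na + glucose/18
= 2·141 + 84/18
= 282 + 4.67
= 286.67 mOsm/kg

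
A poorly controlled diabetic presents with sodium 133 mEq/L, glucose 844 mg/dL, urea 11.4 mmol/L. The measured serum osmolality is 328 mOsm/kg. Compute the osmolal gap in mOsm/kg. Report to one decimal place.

Calculated osmolality = 2·Na + glucose/18 + urea
= 2·133 + 844/18 + 11.4
= 266 + 46.89 + 11.40
= 324.29 mOsm/kg ≈ 324.3 mOsm/kg
Osmolar gap = measured − calculated = 328 − 324.3 = 3.7 mOsm/kg

3.7 mOsm/kg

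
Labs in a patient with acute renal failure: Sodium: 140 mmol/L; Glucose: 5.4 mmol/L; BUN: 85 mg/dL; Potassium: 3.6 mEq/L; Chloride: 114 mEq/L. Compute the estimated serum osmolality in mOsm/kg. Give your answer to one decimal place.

Calculated osmolality = 2·Na + glucose + BUN/2.8
= 2·140 + 5.4 + 85/2.8
= 280 + 5.40 + 30.36
= 315.76 mOsm/kg

315.8 mOsm/kg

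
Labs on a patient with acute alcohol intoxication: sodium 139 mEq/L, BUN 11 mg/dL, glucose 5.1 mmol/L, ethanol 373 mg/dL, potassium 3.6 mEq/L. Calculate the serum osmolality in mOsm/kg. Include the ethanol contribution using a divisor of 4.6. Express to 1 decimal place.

368.1 mOsm/kg

Calculated osmolality = 2·Na + glucose + BUN/2.8 + ethanol/4.6
= 2·139 + 5.1 + 11/2.8 + 373/4.6
= 278 + 5.10 + 3.93 + 81.09
= 368.12 mOsm/kg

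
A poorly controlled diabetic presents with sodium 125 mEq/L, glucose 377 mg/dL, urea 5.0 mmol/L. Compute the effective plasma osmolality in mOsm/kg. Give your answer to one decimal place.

270.9 mOsm/kg

Effective osmolality excludes urea (freely permeant across cell membranes):
2·Na + glucose/18
= 2·125 + 377/18
= 250 + 20.94
= 270.94 mOsm/kg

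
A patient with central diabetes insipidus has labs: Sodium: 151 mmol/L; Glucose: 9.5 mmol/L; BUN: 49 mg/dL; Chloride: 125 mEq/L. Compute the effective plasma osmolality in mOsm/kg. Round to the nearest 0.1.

311.5 mOsm/kg

Effective osmolality excludes urea (freely permeant across cell membranes):
2·Na + glucose
= 2·151 + 9.5
= 302 + 9.5
= 311.5 mOsm/kg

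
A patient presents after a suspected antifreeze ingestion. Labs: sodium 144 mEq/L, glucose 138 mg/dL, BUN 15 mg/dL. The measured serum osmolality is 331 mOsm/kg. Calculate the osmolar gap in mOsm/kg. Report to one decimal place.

Calculated osmolality = 2·Na + glucose/18 + BUN/2.8
= 2·144 + 138/18 + 15/2.8
= 288 + 7.67 + 5.36
= 301.03 mOsm/kg ≈ 301.0 mOsm/kg
Osmolar gap = measured − calculated = 331 − 301.0 = 30.0 mOsm/kg

30.0 mOsm/kg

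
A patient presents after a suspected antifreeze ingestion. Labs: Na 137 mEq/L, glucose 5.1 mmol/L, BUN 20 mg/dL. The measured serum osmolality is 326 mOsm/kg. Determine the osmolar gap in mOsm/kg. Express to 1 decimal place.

39.8 mOsm/kg

Calculated osmolality = 2·Na + glucose + BUN/2.8
= 2·137 + 5.1 + 20/2.8
= 274 + 5.10 + 7.14
= 286.24 mOsm/kg ≈ 286.2 mOsm/kg
Osmolar gap = measured − calculated = 326 − 286.2 = 39.8 mOsm/kg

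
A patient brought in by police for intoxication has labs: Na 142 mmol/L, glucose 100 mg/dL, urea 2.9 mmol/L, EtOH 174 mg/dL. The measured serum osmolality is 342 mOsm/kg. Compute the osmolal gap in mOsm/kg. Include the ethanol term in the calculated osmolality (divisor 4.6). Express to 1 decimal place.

Calculated osmolality = 2·Na + glucose/18 + urea + ethanol/4.6
= 2·142 + 100/18 + 2.9 + 174/4.6
= 284 + 5.56 + 2.90 + 37.83
= 330.29 mOsm/kg ≈ 330.3 mOsm/kg
Osmolar gap = measured − calculated = 342 − 330.3 = 11.7 mOsm/kg

11.7 mOsm/kg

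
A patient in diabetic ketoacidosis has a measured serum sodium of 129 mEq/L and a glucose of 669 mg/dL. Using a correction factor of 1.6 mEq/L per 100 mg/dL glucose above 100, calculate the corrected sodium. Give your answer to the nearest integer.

Corrected Na = measured Na + 1.6 · (glucose − 100)/100
= 129 + 1.6 · (669 − 100)/100
= 129 + 9.1
= 138.1 mEq/L

138 mEq/L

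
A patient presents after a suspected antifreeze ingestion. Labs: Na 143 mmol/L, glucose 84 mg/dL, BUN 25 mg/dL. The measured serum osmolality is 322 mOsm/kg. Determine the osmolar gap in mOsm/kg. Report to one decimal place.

22.4 mOsm/kg

Calculated osmolality = 2·Na + glucose/18 + BUN/2.8
= 2·143 + 84/18 + 25/2.8
= 286 + 4.67 + 8.93
= 299.6 mOsm/kg ≈ 299.6 mOsm/kg
Osmolar gap = measured − calculated = 322 − 299.6 = 22.4 mOsm/kg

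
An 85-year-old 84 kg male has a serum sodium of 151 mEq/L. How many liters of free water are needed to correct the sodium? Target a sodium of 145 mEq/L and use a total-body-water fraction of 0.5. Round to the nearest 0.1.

TBW = 0.5 · 84 = 42 L
Free water deficit = TBW · (Na/145 − 1)
= 42 · (151/145 − 1)
= 42 · 0.0414
= 1.74 L

1.7 L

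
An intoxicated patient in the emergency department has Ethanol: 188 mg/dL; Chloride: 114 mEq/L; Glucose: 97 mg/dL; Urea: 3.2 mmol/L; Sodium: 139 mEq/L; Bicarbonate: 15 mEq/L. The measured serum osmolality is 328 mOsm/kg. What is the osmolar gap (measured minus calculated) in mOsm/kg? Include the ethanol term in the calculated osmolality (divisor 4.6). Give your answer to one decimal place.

0.5 mOsm/kg

Calculated osmolality = 2·Na + glucose/18 + urea + ethanol/4.6
= 2·139 + 97/18 + 3.2 + 188/4.6
= 278 + 5.39 + 3.20 + 40.87
= 327.46 mOsm/kg ≈ 327.5 mOsm/kg
Osmolar gap = measured − calculated = 328 − 327.5 = 0.5 mOsm/kg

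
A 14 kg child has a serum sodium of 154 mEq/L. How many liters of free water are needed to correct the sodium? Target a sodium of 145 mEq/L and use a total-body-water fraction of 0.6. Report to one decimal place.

TBW = 0.6 · 14 = 8.4 L
Free water deficit = TBW · (Na/145 − 1)
= 8.4 · (154/145 − 1)
= 8.4 · 0.0621
= 0.52 L

0.5 L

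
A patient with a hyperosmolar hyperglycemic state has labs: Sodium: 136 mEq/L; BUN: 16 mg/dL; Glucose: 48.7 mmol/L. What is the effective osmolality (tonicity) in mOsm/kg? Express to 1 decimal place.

320.7 mOsm/kg

Effective osmolality excludes urea (freely permeant across cell membranes):
2·Na + glucose
= 2·136 + 48.7
= 272 + 48.7
= 320.7 mOsm/kg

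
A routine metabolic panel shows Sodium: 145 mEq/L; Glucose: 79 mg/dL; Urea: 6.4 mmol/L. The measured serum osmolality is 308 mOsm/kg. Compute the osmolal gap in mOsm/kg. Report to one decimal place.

7.2 mOsm/kg

Calculated osmolality = 2·Na + glucose/18 + urea
= 2·145 + 79/18 + 6.4
= 290 + 4.39 + 6.40
= 300.79 mOsm/kg ≈ 300.8 mOsm/kg
Osmolar gap = measured − calculated = 308 − 300.8 = 7.2 mOsm/kg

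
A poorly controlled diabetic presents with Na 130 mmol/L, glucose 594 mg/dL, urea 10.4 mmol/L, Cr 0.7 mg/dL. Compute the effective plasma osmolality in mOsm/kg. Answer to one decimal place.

Effective osmolality excludes urea (freely permeant across cell membranes):
2·Na + glucose/18
= 2·130 + 594/18
= 260 + 33
= 293 mOsm/kg

293.0 mOsm/kg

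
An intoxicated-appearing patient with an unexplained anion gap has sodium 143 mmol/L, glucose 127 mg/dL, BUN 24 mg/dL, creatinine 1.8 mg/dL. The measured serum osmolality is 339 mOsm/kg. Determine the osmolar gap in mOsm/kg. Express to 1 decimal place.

Calculated osmolality = 2·Na + glucose/18 + BUN/2.8
= 2·143 + 127/18 + 24/2.8
= 286 + 7.06 + 8.57
= 301.63 mOsm/kg ≈ 301.6 mOsm/kg
Osmolar gap = measured − calculated = 339 − 301.6 = 37.4 mOsm/kg

37.4 mOsm/kg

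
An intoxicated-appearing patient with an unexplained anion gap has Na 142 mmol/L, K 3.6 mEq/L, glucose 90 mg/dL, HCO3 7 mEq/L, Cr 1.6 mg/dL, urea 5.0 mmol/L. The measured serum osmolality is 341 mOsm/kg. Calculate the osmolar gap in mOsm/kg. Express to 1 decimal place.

Calculated osmolality = 2·Na + glucose/18 + urea
= 2·142 + 90/18 + 5
= 284 + 5 + 5
= 294 mOsm/kg ≈ 294.0 mOsm/kg
Osmolar gap = measured − calculated = 341 − 294.0 = 47.0 mOsm/kg

47.0 mOsm/kg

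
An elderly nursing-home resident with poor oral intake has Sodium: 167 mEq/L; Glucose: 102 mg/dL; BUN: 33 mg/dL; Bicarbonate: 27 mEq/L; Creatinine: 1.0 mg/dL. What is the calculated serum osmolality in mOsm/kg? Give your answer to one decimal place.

Calculated osmolality = 2·Na + glucose/18 + BUN/2.8
= 2·167 + 102/18 + 33/2.8
= 334 + 5.67 + 11.79
= 351.46 mOsm/kg

351.5 mOsm/kg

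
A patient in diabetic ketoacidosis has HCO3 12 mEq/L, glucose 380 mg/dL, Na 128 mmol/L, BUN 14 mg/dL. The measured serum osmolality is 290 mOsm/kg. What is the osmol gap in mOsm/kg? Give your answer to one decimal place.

7.9 mOsm/kg

Calculated osmolality = 2·Na + glucose/18 + BUN/2.8
= 2·128 + 380/18 + 14/2.8
= 256 + 21.11 + 5
= 282.11 mOsm/kg ≈ 282.1 mOsm/kg
Osmolar gap = measured − calculated = 290 − 282.1 = 7.9 mOsm/kg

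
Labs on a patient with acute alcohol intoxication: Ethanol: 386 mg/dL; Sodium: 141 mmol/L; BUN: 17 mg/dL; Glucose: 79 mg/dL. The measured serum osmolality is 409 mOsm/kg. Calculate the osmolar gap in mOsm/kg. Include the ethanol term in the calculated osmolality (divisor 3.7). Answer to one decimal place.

12.2 mOsm/kg

Calculated osmolality = 2·Na + glucose/18 + BUN/2.8 + ethanol/3.7
= 2·141 + 79/18 + 17/2.8 + 386/3.7
= 282 + 4.39 + 6.07 + 104.32
= 396.78 mOsm/kg ≈ 396.8 mOsm/kg
Osmolar gap = measured − calculated = 409 − 396.8 = 12.2 mOsm/kg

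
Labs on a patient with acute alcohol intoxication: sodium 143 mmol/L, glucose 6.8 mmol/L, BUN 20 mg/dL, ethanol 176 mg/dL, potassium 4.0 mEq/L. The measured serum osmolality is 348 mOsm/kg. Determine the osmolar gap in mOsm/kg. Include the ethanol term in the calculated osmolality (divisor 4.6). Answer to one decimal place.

9.8 mOsm/kg

Calculated osmolality = 2·Na + glucose + BUN/2.8 + ethanol/4.6
= 2·143 + 6.8 + 20/2.8 + 176/4.6
= 286 + 6.80 + 7.14 + 38.26
= 338.2 mOsm/kg ≈ 338.2 mOsm/kg
Osmolar gap = measured − calculated = 348 − 338.2 = 9.8 mOsm/kg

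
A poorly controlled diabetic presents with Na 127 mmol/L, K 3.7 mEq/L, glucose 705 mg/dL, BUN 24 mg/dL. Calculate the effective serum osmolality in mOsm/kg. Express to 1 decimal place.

293.2 mOsm/kg

Effective osmolality excludes urea (freely permeant across cell membranes):
2·Na + glucose/18
= 2·127 + 705/18
= 254 + 39.17
= 293.17 mOsm/kg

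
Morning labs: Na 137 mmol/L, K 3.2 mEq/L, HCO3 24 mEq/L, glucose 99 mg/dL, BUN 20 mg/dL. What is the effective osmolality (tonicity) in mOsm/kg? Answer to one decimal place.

279.5 mOsm/kg

Effective osmolality excludes urea (freely permeant across cell membranes):
2·Na + glucose/18
= 2·137 + 99/18
= 274 + 5.5
= 279.5 mOsm/kg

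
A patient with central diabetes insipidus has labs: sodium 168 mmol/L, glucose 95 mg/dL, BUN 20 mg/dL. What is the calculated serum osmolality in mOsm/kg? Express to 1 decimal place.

Calculated osmolality = 2·Na + glucose/18 + BUN/2.8
= 2·168 + 95/18 + 20/2.8
= 336 + 5.28 + 7.14
= 348.42 mOsm/kg

348.4 mOsm/kg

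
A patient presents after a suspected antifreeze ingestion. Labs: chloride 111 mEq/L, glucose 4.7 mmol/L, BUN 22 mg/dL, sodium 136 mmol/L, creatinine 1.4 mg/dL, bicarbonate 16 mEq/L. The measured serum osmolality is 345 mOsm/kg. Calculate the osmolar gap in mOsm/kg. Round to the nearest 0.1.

60.4 mOsm/kg

Calculated osmolality = 2·Na + glucose + BUN/2.8
= 2·136 + 4.7 + 22/2.8
= 272 + 4.70 + 7.86
= 284.56 mOsm/kg ≈ 284.6 mOsm/kg
Osmolar gap = measured − calculated = 345 − 284.6 = 60.4 mOsm/kg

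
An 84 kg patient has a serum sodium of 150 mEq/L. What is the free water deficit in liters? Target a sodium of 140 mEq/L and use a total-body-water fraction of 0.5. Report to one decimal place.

TBW = 0.5 · 84 = 42 L
Free water deficit = TBW · (Na/140 − 1)
= 42 · (150/140 − 1)
= 42 · 0.0714
= 3 L

3.0 L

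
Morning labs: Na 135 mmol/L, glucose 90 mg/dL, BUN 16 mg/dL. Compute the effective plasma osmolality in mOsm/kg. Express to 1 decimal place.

275.0 mOsm/kg

Effective osmolality excludes urea (freely permeant across cell membranes):
2·Na + glucose/18
= 2·135 + 90/18
= 270 + 5
= 275 mOsm/kg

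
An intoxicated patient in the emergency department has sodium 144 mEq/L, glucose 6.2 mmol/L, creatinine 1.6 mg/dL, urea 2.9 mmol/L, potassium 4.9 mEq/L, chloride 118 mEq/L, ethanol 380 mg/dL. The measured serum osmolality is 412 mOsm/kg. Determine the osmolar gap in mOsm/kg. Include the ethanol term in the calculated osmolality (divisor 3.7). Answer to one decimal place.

12.2 mOsm/kg

Calculated osmolality = 2·Na + glucose + urea + ethanol/3.7
= 2·144 + 6.2 + 2.9 + 380/3.7
= 288 + 6.20 + 2.90 + 102.70
= 399.8 mOsm/kg ≈ 399.8 mOsm/kg
Osmolar gap = measured − calculated = 412 − 399.8 = 12.2 mOsm/kg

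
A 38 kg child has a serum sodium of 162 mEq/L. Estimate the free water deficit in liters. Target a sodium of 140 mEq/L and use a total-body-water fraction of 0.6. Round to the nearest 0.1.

3.6 L

TBW = 0.6 · 38 = 22.8 L
Free water deficit = TBW · (Na/140 − 1)
= 22.8 · (162/140 − 1)
= 22.8 · 0.1571
= 3.58 L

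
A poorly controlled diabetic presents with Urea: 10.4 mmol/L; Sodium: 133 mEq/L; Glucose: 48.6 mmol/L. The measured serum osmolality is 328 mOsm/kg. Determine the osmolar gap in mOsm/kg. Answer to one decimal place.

3.0 mOsm/kg

Calculated osmolality = 2·Na + glucose + urea
= 2·133 + 48.6 + 10.4
= 266 + 48.60 + 10.40
= 325 mOsm/kg ≈ 325.0 mOsm/kg
Osmolar gap = measured − calculated = 328 − 325.0 = 3.0 mOsm/kg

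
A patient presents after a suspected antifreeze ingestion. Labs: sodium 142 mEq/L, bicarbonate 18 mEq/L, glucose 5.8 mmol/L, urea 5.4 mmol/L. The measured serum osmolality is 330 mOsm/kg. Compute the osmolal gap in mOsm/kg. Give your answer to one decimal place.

34.8 mOsm/kg

Calculated osmolality = 2·Na + glucose + urea
= 2·142 + 5.8 + 5.4
= 284 + 5.80 + 5.40
= 295.2 mOsm/kg ≈ 295.2 mOsm/kg
Osmolar gap = measured − calculated = 330 − 295.2 = 34.8 mOsm/kg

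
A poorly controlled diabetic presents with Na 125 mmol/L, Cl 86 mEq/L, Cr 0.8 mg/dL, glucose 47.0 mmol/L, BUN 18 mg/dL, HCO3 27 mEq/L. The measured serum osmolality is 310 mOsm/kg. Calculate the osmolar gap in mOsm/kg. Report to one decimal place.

6.6 mOsm/kg

Calculated osmolality = 2·Na + glucose + BUN/2.8
= 2·125 + 47 + 18/2.8
= 250 + 47 + 6.43
= 303.43 mOsm/kg ≈ 303.4 mOsm/kg
Osmolar gap = measured − calculated = 310 − 303.4 = 6.6 mOsm/kg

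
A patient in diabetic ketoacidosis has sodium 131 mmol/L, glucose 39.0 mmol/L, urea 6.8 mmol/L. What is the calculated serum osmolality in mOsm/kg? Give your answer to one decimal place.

307.8 mOsm/kg

Calculated osmolality = 2·Na + glucose + urea
= 2·131 + 39 + 6.8
= 262 + 39 + 6.80
= 307.8 mOsm/kg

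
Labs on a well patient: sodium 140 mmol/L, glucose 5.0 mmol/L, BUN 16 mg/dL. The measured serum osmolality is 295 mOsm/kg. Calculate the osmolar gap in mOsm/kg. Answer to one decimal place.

4.3 mOsm/kg

Calculated osmolality = 2·Na + glucose + BUN/2.8
= 2·140 + 5 + 16/2.8
= 280 + 5 + 5.71
= 290.71 mOsm/kg ≈ 290.7 mOsm/kg
Osmolar gap = measured − calculated = 295 − 290.7 = 4.3 mOsm/kg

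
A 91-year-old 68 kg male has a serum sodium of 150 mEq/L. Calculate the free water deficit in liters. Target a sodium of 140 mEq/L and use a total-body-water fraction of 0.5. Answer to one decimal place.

TBW = 0.5 · 68 = 34 L
Free water deficit = TBW · (Na/140 − 1)
= 34 · (150/140 − 1)
= 34 · 0.0714
= 2.43 L

2.4 L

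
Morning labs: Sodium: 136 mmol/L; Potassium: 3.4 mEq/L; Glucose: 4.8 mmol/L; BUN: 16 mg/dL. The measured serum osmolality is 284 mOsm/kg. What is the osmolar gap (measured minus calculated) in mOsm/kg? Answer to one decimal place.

1.5 mOsm/kg

Calculated osmolality = 2·Na + glucose + BUN/2.8
= 2·136 + 4.8 + 16/2.8
= 272 + 4.80 + 5.71
= 282.51 mOsm/kg ≈ 282.5 mOsm/kg
Osmolar gap = measured − calculated = 284 − 282.5 = 1.5 mOsm/kg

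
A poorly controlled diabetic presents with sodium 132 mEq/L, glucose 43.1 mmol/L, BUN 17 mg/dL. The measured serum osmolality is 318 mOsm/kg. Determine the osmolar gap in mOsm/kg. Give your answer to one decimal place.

Calculated osmolality = 2·Na + glucose + BUN/2.8
= 2·132 + 43.1 + 17/2.8
= 264 + 43.10 + 6.07
= 313.17 mOsm/kg ≈ 313.2 mOsm/kg
Osmolar gap = measured − calculated = 318 − 313.2 = 4.8 mOsm/kg

4.8 mOsm/kg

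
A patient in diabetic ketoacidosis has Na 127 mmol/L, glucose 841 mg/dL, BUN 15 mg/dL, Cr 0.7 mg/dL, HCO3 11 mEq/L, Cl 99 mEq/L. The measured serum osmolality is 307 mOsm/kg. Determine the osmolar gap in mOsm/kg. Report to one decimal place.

0.9 mOsm/kg

Calculated osmolality = 2·Na + glucose/18 + BUN/2.8
= 2·127 + 841/18 + 15/2.8
= 254 + 46.72 + 5.36
= 306.08 mOsm/kg ≈ 306.1 mOsm/kg
Osmolar gap = measured − calculated = 307 − 306.1 = 0.9 mOsm/kg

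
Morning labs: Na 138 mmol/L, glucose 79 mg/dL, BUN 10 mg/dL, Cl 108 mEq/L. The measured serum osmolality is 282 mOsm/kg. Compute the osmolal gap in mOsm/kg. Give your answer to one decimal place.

-2.0 mOsm/kg

Calculated osmolality = 2·Na + glucose/18 + BUN/2.8
= 2·138 + 79/18 + 10/2.8
= 276 + 4.39 + 3.57
= 283.96 mOsm/kg ≈ 284.0 mOsm/kg
Osmolar gap = measured − calculated = 282 − 284.0 = -2.0 mOsm/kg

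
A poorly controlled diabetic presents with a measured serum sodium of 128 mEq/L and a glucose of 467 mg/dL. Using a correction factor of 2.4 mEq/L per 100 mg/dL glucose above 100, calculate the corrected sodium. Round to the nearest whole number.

Corrected Na = measured Na + 2.4 · (glucose − 100)/100
= 128 + 2.4 · (467 − 100)/100
= 128 + 8.8
= 136.8 mEq/L

137 mEq/L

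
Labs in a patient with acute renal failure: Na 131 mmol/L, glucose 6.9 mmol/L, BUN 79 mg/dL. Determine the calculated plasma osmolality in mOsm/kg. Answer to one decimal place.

297.1 mOsm/kg

Calculated osmolality = 2·Na + glucose + BUN/2.8
= 2·131 + 6.9 + 79/2.8
= 262 + 6.90 + 28.21
= 297.11 mOsm/kg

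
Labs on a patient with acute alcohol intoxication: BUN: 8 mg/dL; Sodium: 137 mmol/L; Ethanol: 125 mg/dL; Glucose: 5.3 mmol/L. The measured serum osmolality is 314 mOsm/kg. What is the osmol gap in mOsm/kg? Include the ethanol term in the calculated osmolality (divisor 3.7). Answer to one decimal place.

-1.9 mOsm/kg

Calculated osmolality = 2·Na + glucose + BUN/2.8 + ethanol/3.7
= 2·137 + 5.3 + 8/2.8 + 125/3.7
= 274 + 5.30 + 2.86 + 33.78
= 315.94 mOsm/kg ≈ 315.9 mOsm/kg
Osmolar gap = measured − calculated = 314 − 315.9 = -1.9 mOsm/kg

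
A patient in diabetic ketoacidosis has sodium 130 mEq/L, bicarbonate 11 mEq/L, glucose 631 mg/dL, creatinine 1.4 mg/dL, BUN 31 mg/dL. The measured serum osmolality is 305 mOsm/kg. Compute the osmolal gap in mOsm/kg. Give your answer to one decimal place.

Calculated osmolality = 2·Na + glucose/18 + BUN/2.8
= 2·130 + 631/18 + 31/2.8
= 260 + 35.06 + 11.07
= 306.13 mOsm/kg ≈ 306.1 mOsm/kg
Osmolar gap = measured − calculated = 305 − 306.1 = -1.1 mOsm/kg

-1.1 mOsm/kg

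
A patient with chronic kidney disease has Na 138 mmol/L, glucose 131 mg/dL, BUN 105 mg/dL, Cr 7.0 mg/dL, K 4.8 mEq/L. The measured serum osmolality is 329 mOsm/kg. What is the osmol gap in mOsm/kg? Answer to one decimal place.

Calculated osmolality = 2·Na + glucose/18 + BUN/2.8
= 2·138 + 131/18 + 105/2.8
= 276 + 7.28 + 37.50
= 320.78 mOsm/kg ≈ 320.8 mOsm/kg
Osmolar gap = measured − calculated = 329 − 320.8 = 8.2 mOsm/kg

8.2 mOsm/kg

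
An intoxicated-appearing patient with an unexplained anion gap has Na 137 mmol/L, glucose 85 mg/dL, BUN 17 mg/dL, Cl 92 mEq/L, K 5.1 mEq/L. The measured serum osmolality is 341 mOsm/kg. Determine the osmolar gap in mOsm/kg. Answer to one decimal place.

Calculated osmolality = 2·Na + glucose/18 + BUN/2.8
= 2·137 + 85/18 + 17/2.8
= 274 + 4.72 + 6.07
= 284.79 mOsm/kg ≈ 284.8 mOsm/kg
Osmolar gap = measured − calculated = 341 − 284.8 = 56.2 mOsm/kg

56.2 mOsm/kg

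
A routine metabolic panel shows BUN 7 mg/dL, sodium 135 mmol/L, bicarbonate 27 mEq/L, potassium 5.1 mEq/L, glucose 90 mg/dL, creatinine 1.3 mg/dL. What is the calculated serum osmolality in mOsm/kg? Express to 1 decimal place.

Calculated osmolality = 2·Na + glucose/18 + BUN/2.8
= 2·135 + 90/18 + 7/2.8
= 270 + 5 + 2.50
= 277.5 mOsm/kg

277.5 mOsm/kg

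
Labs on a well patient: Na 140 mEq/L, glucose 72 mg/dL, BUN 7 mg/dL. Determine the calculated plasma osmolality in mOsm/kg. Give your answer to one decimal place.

286.5 mOsm/kg

Calculated osmolality = 2·Na + glucose/18 + BUN/2.8
= 2·140 + 72/18 + 7/2.8
= 280 + 4 + 2.50
= 286.5 mOsm/kg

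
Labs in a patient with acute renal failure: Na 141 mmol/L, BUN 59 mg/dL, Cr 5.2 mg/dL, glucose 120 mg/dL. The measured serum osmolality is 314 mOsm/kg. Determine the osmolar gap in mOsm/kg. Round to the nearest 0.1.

4.3 mOsm/kg

Calculated osmolality = 2·Na + glucose/18 + BUN/2.8
= 2·141 + 120/18 + 59/2.8
= 282 + 6.67 + 21.07
= 309.74 mOsm/kg ≈ 309.7 mOsm/kg
Osmolar gap = measured − calculated = 314 − 309.7 = 4.3 mOsm/kg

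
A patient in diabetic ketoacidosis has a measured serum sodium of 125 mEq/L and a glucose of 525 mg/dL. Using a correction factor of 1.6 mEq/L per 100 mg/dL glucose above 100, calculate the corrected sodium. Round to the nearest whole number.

132 mEq/L

Corrected Na = measured Na + 1.6 · (glucose − 100)/100
= 125 + 1.6 · (525 − 100)/100
= 125 + 6.8
= 131.8 mEq/L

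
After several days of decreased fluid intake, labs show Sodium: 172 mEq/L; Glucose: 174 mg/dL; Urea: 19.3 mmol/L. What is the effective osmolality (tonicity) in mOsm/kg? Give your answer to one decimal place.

Effective osmolality excludes urea (freely permeant across cell membranes):
2·Na + glucose/18
= 2·172 + 174/18
= 344 + 9.67
= 353.67 mOsm/kg

353.7 mOsm/kg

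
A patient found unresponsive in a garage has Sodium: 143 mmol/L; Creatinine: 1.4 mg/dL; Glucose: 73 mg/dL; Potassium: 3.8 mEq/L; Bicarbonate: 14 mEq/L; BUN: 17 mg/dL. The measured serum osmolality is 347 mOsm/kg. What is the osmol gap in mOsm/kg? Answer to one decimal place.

50.9 mOsm/kg

Calculated osmolality = 2·Na + glucose/18 + BUN/2.8
= 2·143 + 73/18 + 17/2.8
= 286 + 4.06 + 6.07
= 296.13 mOsm/kg ≈ 296.1 mOsm/kg
Osmolar gap = measured − calculated = 347 − 296.1 = 50.9 mOsm/kg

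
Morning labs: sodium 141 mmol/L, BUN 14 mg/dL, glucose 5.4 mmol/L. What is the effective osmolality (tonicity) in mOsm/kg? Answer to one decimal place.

287.4 mOsm/kg

Effective osmolality excludes urea (freely permeant across cell membranes):
2·Na + glucose
= 2·141 + 5.4
= 282 + 5.4
= 287.4 mOsm/kg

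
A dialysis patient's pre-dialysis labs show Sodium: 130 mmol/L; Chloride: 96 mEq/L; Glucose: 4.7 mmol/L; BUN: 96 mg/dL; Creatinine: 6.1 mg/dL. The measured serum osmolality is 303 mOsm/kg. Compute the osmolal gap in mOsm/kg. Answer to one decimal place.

Calculated osmolality = 2·Na + glucose + BUN/2.8
= 2·130 + 4.7 + 96/2.8
= 260 + 4.70 + 34.29
= 298.99 mOsm/kg ≈ 299.0 mOsm/kg
Osmolar gap = measured − calculated = 303 − 299.0 = 4.0 mOsm/kg

4.0 mOsm/kg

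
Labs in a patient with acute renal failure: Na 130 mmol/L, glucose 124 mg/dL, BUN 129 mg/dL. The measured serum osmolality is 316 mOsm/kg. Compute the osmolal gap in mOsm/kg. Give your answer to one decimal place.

3.0 mOsm/kg

Calculated osmolality = 2·Na + glucose/18 + BUN/2.8
= 2·130 + 124/18 + 129/2.8
= 260 + 6.89 + 46.07
= 312.96 mOsm/kg ≈ 313.0 mOsm/kg
Osmolar gap = measured − calculated = 316 − 313.0 = 3.0 mOsm/kg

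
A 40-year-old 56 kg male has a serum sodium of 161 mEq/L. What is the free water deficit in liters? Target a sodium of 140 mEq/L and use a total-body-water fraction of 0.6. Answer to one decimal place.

TBW = 0.6 · 56 = 33.6 L
Free water deficit = TBW · (Na/140 − 1)
= 33.6 · (161/140 − 1)
= 33.6 · 0.15
= 5.04 L

5.0 L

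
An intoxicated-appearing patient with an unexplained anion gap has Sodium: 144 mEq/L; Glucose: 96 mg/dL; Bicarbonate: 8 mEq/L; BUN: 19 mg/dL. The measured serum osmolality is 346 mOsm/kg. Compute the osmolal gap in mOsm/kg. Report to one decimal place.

Calculated osmolality = 2·Na + glucose/18 + BUN/2.8
= 2·144 + 96/18 + 19/2.8
= 288 + 5.33 + 6.79
= 300.12 mOsm/kg ≈ 300.1 mOsm/kg
Osmolar gap = measured − calculated = 346 − 300.1 = 45.9 mOsm/kg

45.9 mOsm/kg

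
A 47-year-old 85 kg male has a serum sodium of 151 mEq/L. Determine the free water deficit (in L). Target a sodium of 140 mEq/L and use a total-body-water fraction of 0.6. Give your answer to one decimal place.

TBW = 0.6 · 85 = 51 L
Free water deficit = TBW · (Na/140 − 1)
= 51 · (151/140 − 1)
= 51 · 0.0786
= 4.01 L

4.0 L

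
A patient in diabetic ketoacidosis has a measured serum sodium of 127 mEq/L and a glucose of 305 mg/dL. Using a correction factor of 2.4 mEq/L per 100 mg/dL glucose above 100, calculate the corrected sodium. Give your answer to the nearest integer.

Corrected Na = measured Na + 2.4 · (glucose − 100)/100
= 127 + 2.4 · (305 − 100)/100
= 127 + 4.9
= 131.9 mEq/L

132 mEq/L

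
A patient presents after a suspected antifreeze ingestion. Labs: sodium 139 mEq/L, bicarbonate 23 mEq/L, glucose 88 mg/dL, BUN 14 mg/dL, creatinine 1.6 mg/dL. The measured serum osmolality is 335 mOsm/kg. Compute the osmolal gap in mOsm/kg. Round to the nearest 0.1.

47.1 mOsm/kg

Calculated osmolality = 2·Na + glucose/18 + BUN/2.8
= 2·139 + 88/18 + 14/2.8
= 278 + 4.89 + 5
= 287.89 mOsm/kg ≈ 287.9 mOsm/kg
Osmolar gap = measured − calculated = 335 − 287.9 = 47.1 mOsm/kg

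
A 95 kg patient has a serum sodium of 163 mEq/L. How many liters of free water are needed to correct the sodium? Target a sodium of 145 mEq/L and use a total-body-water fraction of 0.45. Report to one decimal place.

TBW = 0.45 · 95 = 42.75 L
Free water deficit = TBW · (Na/145 − 1)
= 42.75 · (163/145 − 1)
= 42.75 · 0.1241
= 5.31 L

5.3 L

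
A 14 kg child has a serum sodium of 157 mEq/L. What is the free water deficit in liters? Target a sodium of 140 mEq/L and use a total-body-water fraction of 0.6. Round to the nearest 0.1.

TBW = 0.6 · 14 = 8.4 L
Free water deficit = TBW · (Na/140 − 1)
= 8.4 · (157/140 − 1)
= 8.4 · 0.1214
= 1.02 L

1.0 L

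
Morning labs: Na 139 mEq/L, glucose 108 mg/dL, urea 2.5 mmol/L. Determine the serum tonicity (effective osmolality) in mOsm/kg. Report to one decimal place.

Effective osmolality excludes urea (freely permeant across cell membranes):
2·Na + glucose/18
= 2·139 + 108/18
= 278 + 6
= 284 mOsm/kg

284.0 mOsm/kg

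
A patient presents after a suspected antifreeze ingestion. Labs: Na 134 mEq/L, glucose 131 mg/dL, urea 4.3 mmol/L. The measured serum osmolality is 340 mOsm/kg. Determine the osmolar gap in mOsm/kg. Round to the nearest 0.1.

Calculated osmolality = 2·Na + glucose/18 + urea
= 2·134 + 131/18 + 4.3
= 268 + 7.28 + 4.30
= 279.58 mOsm/kg ≈ 279.6 mOsm/kg
Osmolar gap = measured − calculated = 340 − 279.6 = 60.4 mOsm/kg

60.4 mOsm/kg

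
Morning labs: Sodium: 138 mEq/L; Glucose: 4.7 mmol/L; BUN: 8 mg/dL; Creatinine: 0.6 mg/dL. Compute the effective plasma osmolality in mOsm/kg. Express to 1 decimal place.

280.7 mOsm/kg

Effective osmolality excludes urea (freely permeant across cell membranes):
2·Na + glucose
= 2·138 + 4.7
= 276 + 4.7
= 280.7 mOsm/kg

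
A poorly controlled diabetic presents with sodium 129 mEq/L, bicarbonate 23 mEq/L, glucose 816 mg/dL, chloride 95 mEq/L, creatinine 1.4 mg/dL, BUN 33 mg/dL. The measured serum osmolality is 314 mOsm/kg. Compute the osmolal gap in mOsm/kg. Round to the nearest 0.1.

Calculated osmolality = 2·Na + glucose/18 + BUN/2.8
= 2·129 + 816/18 + 33/2.8
= 258 + 45.33 + 11.79
= 315.12 mOsm/kg ≈ 315.1 mOsm/kg
Osmolar gap = measured − calculated = 314 − 315.1 = -1.1 mOsm/kg

-1.1 mOsm/kg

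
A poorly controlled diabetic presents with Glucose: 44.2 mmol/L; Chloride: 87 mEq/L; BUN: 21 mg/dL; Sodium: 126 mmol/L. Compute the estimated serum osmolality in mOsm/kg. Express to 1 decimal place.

Calculated osmolality = 2·Na + glucose + BUN/2.8
= 2·126 + 44.2 + 21/2.8
= 252 + 44.20 + 7.50
= 303.7 mOsm/kg

303.7 mOsm/kg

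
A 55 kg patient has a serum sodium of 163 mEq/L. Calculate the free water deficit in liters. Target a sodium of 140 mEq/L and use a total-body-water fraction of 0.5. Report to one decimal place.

TBW = 0.5 · 55 = 27.5 L
Free water deficit = TBW · (Na/140 − 1)
= 27.5 · (163/140 − 1)
= 27.5 · 0.1643
= 4.52 L

4.5 L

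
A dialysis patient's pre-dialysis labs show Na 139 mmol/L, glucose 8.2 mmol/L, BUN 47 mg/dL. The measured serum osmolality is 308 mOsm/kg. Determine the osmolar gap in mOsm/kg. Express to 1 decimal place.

Calculated osmolality = 2·Na + glucose + BUN/2.8
= 2·139 + 8.2 + 47/2.8
= 278 + 8.20 + 16.79
= 302.99 mOsm/kg ≈ 303.0 mOsm/kg
Osmolar gap = measured − calculated = 308 − 303.0 = 5.0 mOsm/kg

5.0 mOsm/kg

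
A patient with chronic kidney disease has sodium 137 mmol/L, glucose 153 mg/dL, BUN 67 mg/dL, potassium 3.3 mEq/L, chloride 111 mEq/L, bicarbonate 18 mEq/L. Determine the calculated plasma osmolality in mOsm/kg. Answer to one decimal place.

306.4 mOsm/kg

Calculated osmolality = 2·Na + glucose/18 + BUN/2.8
= 2·137 + 153/18 + 67/2.8
= 274 + 8.50 + 23.93
= 306.43 mOsm/kg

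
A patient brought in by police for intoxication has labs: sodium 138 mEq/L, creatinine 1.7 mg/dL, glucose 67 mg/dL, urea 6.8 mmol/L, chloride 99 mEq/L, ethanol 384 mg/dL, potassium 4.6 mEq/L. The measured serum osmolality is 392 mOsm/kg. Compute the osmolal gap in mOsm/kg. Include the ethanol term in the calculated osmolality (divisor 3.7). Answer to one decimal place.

1.7 mOsm/kg

Calculated osmolality = 2·Na + glucose/18 + urea + ethanol/3.7
= 2·138 + 67/18 + 6.8 + 384/3.7
= 276 + 3.72 + 6.80 + 103.78
= 390.3 mOsm/kg ≈ 390.3 mOsm/kg
Osmolar gap = measured − calculated = 392 − 390.3 = 1.7 mOsm/kg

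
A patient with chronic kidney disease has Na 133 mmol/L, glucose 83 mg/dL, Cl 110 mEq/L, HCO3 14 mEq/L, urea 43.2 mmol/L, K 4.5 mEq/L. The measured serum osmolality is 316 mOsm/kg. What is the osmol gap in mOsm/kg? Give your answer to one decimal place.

2.2 mOsm/kg

Calculated osmolality = 2·Na + glucose/18 + urea
= 2·133 + 83/18 + 43.2
= 266 + 4.61 + 43.20
= 313.81 mOsm/kg ≈ 313.8 mOsm/kg
Osmolar gap = measured − calculated = 316 − 313.8 = 2.2 mOsm/kg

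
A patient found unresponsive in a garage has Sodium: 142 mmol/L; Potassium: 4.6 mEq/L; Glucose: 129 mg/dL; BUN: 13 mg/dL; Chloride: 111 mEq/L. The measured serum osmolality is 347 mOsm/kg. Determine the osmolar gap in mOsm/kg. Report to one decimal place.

51.2 mOsm/kg

Calculated osmolality = 2·Na + glucose/18 + BUN/2.8
= 2·142 + 129/18 + 13/2.8
= 284 + 7.17 + 4.64
= 295.81 mOsm/kg ≈ 295.8 mOsm/kg
Osmolar gap = measured − calculated = 347 − 295.8 = 51.2 mOsm/kg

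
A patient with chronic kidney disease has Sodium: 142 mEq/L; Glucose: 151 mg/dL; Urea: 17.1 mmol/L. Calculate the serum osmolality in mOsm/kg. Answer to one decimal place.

309.5 mOsm/kg

Calculated osmolality = 2·Na + glucose/18 + urea
= 2·142 + 151/18 + 17.1
= 284 + 8.39 + 17.10
= 309.49 mOsm/kg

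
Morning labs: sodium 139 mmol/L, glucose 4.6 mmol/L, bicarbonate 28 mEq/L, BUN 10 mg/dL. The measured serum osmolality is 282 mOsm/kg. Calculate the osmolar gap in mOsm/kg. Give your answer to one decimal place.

Calculated osmolality = 2·Na + glucose + BUN/2.8
= 2·139 + 4.6 + 10/2.8
= 278 + 4.60 + 3.57
= 286.17 mOsm/kg ≈ 286.2 mOsm/kg
Osmolar gap = measured − calculated = 282 − 286.2 = -4.2 mOsm/kg

-4.2 mOsm/kg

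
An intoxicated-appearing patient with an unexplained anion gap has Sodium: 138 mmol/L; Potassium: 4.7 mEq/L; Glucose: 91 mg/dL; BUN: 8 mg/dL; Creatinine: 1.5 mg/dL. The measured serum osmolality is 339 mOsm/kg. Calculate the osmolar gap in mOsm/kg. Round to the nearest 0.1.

55.1 mOsm/kg

Calculated osmolality = 2·Na + glucose/18 + BUN/2.8
= 2·138 + 91/18 + 8/2.8
= 276 + 5.06 + 2.86
= 283.92 mOsm/kg ≈ 283.9 mOsm/kg
Osmolar gap = measured − calculated = 339 − 283.9 = 55.1 mOsm/kg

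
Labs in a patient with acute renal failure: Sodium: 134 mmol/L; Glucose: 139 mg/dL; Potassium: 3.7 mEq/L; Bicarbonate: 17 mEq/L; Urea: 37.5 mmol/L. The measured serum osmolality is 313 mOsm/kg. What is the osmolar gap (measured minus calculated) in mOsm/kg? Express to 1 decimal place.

Calculated osmolality = 2·Na + glucose/18 + urea
= 2·134 + 139/18 + 37.5
= 268 + 7.72 + 37.50
= 313.22 mOsm/kg ≈ 313.2 mOsm/kg
Osmolar gap = measured − calculated = 313 − 313.2 = -0.2 mOsm/kg

-0.2 mOsm/kg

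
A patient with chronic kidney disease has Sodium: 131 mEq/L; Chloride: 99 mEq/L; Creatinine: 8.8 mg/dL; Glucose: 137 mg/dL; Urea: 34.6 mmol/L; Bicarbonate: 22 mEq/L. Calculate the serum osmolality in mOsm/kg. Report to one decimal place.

Calculated osmolality = 2·Na + glucose/18 + urea
= 2·131 + 137/18 + 34.6
= 262 + 7.61 + 34.60
= 304.21 mOsm/kg

304.2 mOsm/kg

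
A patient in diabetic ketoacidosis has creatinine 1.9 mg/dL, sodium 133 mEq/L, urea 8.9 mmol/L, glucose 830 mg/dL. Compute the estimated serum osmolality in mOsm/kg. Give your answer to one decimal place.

Calculated osmolality = 2·Na + glucose/18 + urea
= 2·133 + 830/18 + 8.9
= 266 + 46.11 + 8.90
= 321.01 mOsm/kg

321.0 mOsm/kg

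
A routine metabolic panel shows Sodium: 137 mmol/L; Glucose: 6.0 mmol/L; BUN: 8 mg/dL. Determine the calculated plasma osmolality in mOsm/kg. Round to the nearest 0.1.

Calculated osmolality = 2·Na + glucose + BUN/2.8
= 2·137 + 6 + 8/2.8
= 274 + 6 + 2.86
= 282.86 mOsm/kg

282.9 mOsm/kg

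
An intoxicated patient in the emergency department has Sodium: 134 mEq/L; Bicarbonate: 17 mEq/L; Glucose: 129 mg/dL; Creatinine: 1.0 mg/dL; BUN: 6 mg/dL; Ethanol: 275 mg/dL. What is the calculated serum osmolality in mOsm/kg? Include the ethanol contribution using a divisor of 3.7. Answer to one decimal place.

Calculated osmolality = 2·Na + glucose/18 + BUN/2.8 + ethanol/3.7
= 2·134 + 129/18 + 6/2.8 + 275/3.7
= 268 + 7.17 + 2.14 + 74.32
= 351.63 mOsm/kg

351.6 mOsm/kg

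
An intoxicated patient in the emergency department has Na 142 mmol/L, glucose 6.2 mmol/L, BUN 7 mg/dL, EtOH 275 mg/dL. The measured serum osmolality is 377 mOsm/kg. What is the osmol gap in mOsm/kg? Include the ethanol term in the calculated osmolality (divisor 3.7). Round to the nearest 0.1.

Calculated osmolality = 2·Na + glucose + BUN/2.8 + ethanol/3.7
= 2·142 + 6.2 + 7/2.8 + 275/3.7
= 284 + 6.20 + 2.50 + 74.32
= 367.02 mOsm/kg ≈ 367.0 mOsm/kg
Osmolar gap = measured − calculated = 377 − 367.0 = 10.0 mOsm/kg

10.0 mOsm/kg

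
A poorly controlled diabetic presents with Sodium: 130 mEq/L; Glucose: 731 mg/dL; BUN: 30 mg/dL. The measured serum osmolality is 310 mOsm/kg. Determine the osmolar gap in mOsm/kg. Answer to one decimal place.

-1.3 mOsm/kg

Calculated osmolality = 2·Na + glucose/18 + BUN/2.8
= 2·130 + 731/18 + 30/2.8
= 260 + 40.61 + 10.71
= 311.32 mOsm/kg ≈ 311.3 mOsm/kg
Osmolar gap = measured − calculated = 310 − 311.3 = -1.3 mOsm/kg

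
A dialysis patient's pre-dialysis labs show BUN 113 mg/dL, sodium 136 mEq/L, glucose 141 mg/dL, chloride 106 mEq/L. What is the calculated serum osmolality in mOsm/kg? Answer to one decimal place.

Calculated osmolality = 2·Na + glucose/18 + BUN/2.8
= 2·136 + 141/18 + 113/2.8
= 272 + 7.83 + 40.36
= 320.19 mOsm/kg

320.2 mOsm/kg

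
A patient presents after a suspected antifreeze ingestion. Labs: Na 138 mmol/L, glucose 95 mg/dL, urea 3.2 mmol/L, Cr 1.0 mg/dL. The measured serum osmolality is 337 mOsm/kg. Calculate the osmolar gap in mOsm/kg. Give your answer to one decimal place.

Calculated osmolality = 2·Na + glucose/18 + urea
= 2·138 + 95/18 + 3.2
= 276 + 5.28 + 3.20
= 284.48 mOsm/kg ≈ 284.5 mOsm/kg
Osmolar gap = measured − calculated = 337 − 284.5 = 52.5 mOsm/kg

52.5 mOsm/kg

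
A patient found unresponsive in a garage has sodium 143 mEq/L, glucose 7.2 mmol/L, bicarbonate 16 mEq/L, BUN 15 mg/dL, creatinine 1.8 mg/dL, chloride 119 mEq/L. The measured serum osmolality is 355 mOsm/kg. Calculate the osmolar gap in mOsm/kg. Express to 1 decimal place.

56.4 mOsm/kg

Calculated osmolality = 2·Na + glucose + BUN/2.8
= 2·143 + 7.2 + 15/2.8
= 286 + 7.20 + 5.36
= 298.56 mOsm/kg ≈ 298.6 mOsm/kg
Osmolar gap = measured − calculated = 355 − 298.6 = 56.4 mOsm/kg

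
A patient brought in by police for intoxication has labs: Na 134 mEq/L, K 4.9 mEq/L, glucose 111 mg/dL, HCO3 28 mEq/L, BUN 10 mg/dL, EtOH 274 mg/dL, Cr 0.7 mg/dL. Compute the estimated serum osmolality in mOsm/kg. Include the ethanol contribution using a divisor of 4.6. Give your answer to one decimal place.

Calculated osmolality = 2·Na + glucose/18 + BUN/2.8 + ethanol/4.6
= 2·134 + 111/18 + 10/2.8 + 274/4.6
= 268 + 6.17 + 3.57 + 59.57
= 337.31 mOsm/kg

337.3 mOsm/kg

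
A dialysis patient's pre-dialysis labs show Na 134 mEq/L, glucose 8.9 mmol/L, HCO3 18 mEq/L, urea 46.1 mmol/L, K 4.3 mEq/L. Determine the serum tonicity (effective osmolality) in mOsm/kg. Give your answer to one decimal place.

276.9 mOsm/kg

Effective osmolality excludes urea (freely permeant across cell membranes):
2·Na + glucose
= 2·134 + 8.9
= 268 + 8.9
= 276.9 mOsm/kg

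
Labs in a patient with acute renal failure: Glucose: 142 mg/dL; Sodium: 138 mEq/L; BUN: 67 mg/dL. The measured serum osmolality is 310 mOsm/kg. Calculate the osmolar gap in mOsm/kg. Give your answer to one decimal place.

2.2 mOsm/kg

Calculated osmolality = 2·Na + glucose/18 + BUN/2.8
= 2·138 + 142/18 + 67/2.8
= 276 + 7.89 + 23.93
= 307.82 mOsm/kg ≈ 307.8 mOsm/kg
Osmolar gap = measured − calculated = 310 − 307.8 = 2.2 mOsm/kg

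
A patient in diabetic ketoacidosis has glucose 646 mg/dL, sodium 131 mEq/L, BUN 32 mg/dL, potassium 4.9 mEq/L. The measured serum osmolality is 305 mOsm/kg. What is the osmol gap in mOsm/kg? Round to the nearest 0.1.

Calculated osmolality = 2·Na + glucose/18 + BUN/2.8
= 2·131 + 646/18 + 32/2.8
= 262 + 35.89 + 11.43
= 309.32 mOsm/kg ≈ 309.3 mOsm/kg
Osmolar gap = measured − calculated = 305 − 309.3 = -4.3 mOsm/kg

-4.3 mOsm/kg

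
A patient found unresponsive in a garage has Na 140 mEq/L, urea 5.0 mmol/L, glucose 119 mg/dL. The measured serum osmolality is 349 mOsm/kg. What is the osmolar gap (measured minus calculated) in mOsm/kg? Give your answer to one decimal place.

Calculated osmolality = 2·Na + glucose/18 + urea
= 2·140 + 119/18 + 5
= 280 + 6.61 + 5
= 291.61 mOsm/kg ≈ 291.6 mOsm/kg
Osmolar gap = measured − calculated = 349 − 291.6 = 57.4 mOsm/kg

57.4 mOsm/kg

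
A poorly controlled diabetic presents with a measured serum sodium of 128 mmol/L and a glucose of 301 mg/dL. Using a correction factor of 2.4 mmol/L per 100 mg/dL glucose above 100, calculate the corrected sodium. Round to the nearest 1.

133 mmol/L

Corrected Na = measured Na + 2.4 · (glucose − 100)/100
= 128 + 2.4 · (301 − 100)/100
= 128 + 4.8
= 132.8 mmol/L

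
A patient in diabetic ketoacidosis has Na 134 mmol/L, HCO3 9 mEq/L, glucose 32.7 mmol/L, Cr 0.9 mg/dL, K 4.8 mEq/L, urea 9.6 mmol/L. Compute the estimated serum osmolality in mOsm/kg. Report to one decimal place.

310.3 mOsm/kg

Calculated osmolality = 2·Na + glucose + urea
= 2·134 + 32.7 + 9.6
= 268 + 32.70 + 9.60
= 310.3 mOsm/kg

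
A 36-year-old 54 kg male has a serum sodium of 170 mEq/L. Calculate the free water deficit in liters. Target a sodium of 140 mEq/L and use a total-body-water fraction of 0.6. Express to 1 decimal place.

6.9 L

TBW = 0.6 · 54 = 32.4 L
Free water deficit = TBW · (Na/140 − 1)
= 32.4 · (170/140 − 1)
= 32.4 · 0.2143
= 6.94 L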